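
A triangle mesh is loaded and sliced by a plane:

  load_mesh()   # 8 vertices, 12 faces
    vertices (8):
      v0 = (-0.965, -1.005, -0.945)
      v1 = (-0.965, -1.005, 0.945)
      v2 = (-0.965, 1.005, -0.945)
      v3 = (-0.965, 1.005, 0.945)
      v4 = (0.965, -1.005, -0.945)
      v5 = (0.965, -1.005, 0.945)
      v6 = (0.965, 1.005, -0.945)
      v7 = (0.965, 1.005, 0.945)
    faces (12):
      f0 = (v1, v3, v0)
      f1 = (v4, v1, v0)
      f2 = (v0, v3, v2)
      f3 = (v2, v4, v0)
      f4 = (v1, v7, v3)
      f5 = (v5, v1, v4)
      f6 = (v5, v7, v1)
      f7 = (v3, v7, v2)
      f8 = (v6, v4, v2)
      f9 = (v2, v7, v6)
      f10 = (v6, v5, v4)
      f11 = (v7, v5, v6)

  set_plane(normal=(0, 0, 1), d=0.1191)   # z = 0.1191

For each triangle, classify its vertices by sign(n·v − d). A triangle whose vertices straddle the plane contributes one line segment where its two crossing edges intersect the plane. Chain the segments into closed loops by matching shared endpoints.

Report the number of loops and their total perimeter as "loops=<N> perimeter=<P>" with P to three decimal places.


loops=1 perimeter=7.880

Straddling triangles (8 of 12):
  (v1,v3,v0) [++-] → (-0.965, 0.126662, 0.1191)–(-0.965, -1.005, 0.1191)  len=1.1317
  (v4,v1,v0) [-+-] → (-0.121621, -1.005, 0.1191)–(-0.965, -1.005, 0.1191)  len=0.8434
  (v0,v3,v2) [-+-] → (-0.965, 0.126662, 0.1191)–(-0.965, 1.005, 0.1191)  len=0.8783
  (v5,v1,v4) [++-] → (-0.121621, -1.005, 0.1191)–(0.965, -1.005, 0.1191)  len=1.0866
  (v3,v7,v2) [++-] → (0.121621, 1.005, 0.1191)–(-0.965, 1.005, 0.1191)  len=1.0866
  (v2,v7,v6) [-+-] → (0.121621, 1.005, 0.1191)–(0.965, 1.005, 0.1191)  len=0.8434
  (v6,v5,v4) [-+-] → (0.965, -0.126662, 0.1191)–(0.965, -1.005, 0.1191)  len=0.8783
  (v7,v5,v6) [++-] → (0.965, -0.126662, 0.1191)–(0.965, 1.005, 0.1191)  len=1.1317

Chained into 1 loop(s):
  loop 1: 8 segments, perimeter = 7.8800
Total perimeter = 7.880


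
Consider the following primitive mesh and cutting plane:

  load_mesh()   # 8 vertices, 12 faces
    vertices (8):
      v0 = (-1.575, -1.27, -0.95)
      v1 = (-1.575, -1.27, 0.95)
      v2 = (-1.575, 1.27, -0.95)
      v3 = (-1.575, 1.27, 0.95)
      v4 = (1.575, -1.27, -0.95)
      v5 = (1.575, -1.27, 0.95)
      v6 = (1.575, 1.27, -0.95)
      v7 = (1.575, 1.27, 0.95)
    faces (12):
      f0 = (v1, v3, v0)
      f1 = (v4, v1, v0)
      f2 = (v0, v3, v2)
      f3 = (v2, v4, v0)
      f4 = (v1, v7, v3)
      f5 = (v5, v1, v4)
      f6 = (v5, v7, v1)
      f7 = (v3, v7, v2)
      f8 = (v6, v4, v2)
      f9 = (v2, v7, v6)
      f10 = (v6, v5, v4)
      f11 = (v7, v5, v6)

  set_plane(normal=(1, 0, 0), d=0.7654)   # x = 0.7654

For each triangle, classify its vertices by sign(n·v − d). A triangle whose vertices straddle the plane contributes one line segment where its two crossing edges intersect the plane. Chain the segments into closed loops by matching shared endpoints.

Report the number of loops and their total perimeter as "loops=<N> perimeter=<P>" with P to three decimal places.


loops=1 perimeter=8.880

Straddling triangles (8 of 12):
  (v4,v1,v0) [+--] → (0.7654, -1.27, -0.46167)–(0.7654, -1.27, -0.95)  len=0.4883
  (v2,v4,v0) [-+-] → (0.7654, -0.61718, -0.95)–(0.7654, -1.27, -0.95)  len=0.6528
  (v1,v7,v3) [-+-] → (0.7654, 0.61718, 0.95)–(0.7654, 1.27, 0.95)  len=0.6528
  (v5,v1,v4) [+-+] → (0.7654, -1.27, 0.95)–(0.7654, -1.27, -0.46167)  len=1.4117
  (v5,v7,v1) [++-] → (0.7654, 0.61718, 0.95)–(0.7654, -1.27, 0.95)  len=1.8872
  (v3,v7,v2) [-+-] → (0.7654, 1.27, 0.95)–(0.7654, 1.27, 0.46167)  len=0.4883
  (v6,v4,v2) [++-] → (0.7654, -0.61718, -0.95)–(0.7654, 1.27, -0.95)  len=1.8872
  (v2,v7,v6) [-++] → (0.7654, 1.27, 0.46167)–(0.7654, 1.27, -0.95)  len=1.4117

Chained into 1 loop(s):
  loop 1: 8 segments, perimeter = 8.8800
Total perimeter = 8.880


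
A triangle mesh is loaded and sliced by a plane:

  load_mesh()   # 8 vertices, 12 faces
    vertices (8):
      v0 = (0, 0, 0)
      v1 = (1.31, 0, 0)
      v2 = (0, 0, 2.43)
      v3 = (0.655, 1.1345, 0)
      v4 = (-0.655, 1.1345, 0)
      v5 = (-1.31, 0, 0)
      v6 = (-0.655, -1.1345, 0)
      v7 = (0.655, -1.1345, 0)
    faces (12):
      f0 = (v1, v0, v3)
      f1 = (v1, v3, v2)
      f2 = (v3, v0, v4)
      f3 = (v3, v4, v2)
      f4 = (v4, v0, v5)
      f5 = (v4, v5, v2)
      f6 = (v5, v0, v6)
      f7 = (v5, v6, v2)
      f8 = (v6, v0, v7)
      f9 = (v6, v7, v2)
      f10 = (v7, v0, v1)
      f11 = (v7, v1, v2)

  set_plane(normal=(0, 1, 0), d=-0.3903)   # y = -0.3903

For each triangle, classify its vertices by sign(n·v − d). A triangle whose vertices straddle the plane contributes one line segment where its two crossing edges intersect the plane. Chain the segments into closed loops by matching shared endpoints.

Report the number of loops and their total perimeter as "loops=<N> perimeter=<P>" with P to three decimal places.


loops=1 perimeter=6.242

Straddling triangles (6 of 12):
  (v5,v0,v6) [++-] → (-0.225338, -0.3903, 0)–(-1.08466, -0.3903, 0)  len=0.8593
  (v5,v6,v2) [+-+] → (-1.08466, -0.3903, 0)–(-0.225338, -0.3903, 1.59401)  len=1.8109
  (v6,v0,v7) [-+-] → (-0.225338, -0.3903, 0)–(0.225338, -0.3903, 0)  len=0.4507
  (v6,v7,v2) [--+] → (0.225338, -0.3903, 1.59401)–(-0.225338, -0.3903, 1.59401)  len=0.4507
  (v7,v0,v1) [-++] → (0.225338, -0.3903, 0)–(1.08466, -0.3903, 0)  len=0.8593
  (v7,v1,v2) [-++] → (1.08466, -0.3903, 0)–(0.225338, -0.3903, 1.59401)  len=1.8109

Chained into 1 loop(s):
  loop 1: 6 segments, perimeter = 6.2418
Total perimeter = 6.242


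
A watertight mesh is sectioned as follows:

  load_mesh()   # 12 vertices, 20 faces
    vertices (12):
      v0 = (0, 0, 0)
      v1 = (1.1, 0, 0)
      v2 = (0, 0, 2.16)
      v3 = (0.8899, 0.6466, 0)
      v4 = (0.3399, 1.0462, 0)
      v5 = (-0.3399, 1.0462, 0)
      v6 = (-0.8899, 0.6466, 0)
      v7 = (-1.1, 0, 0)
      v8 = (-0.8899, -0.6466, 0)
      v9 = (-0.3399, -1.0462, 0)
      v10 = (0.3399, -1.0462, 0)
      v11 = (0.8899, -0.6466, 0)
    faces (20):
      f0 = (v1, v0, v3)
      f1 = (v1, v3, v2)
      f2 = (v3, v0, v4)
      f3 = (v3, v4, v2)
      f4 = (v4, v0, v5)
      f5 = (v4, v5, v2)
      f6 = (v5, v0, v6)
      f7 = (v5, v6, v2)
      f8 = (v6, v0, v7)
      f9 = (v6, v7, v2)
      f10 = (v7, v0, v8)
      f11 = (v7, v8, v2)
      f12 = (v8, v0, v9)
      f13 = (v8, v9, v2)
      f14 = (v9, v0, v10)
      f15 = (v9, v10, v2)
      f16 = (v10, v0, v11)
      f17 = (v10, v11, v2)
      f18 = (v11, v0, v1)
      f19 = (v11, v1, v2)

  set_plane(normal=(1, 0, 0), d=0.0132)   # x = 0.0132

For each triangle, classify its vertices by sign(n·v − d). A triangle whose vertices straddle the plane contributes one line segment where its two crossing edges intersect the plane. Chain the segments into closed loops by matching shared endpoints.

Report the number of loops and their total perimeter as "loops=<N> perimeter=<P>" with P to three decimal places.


loops=1 perimeter=6.850

Straddling triangles (12 of 20):
  (v1,v0,v3) [+-+] → (0.0132, 0, 0)–(0.0132, 0.0095911, 0)  len=0.0096
  (v1,v3,v2) [++-] → (0.0132, 0.0095911, 2.12796)–(0.0132, 0, 2.13408)  len=0.0114
  (v3,v0,v4) [+-+] → (0.0132, 0.0095911, 0)–(0.0132, 0.0406291, 0)  len=0.0310
  (v3,v4,v2) [++-] → (0.0132, 0.0406291, 2.07612)–(0.0132, 0.0095911, 2.12796)  len=0.0604
  (v4,v0,v5) [+--] → (0.0132, 0.0406291, 0)–(0.0132, 1.0462, 0)  len=1.0056
  (v4,v5,v2) [+--] → (0.0132, 1.0462, 0)–(0.0132, 0.0406291, 2.07612)  len=2.3068
  (v9,v0,v10) [--+] → (0.0132, -0.0406291, 0)–(0.0132, -1.0462, 0)  len=1.0056
  (v9,v10,v2) [-+-] → (0.0132, -1.0462, 0)–(0.0132, -0.0406291, 2.07612)  len=2.3068
  (v10,v0,v11) [+-+] → (0.0132, -0.0406291, 0)–(0.0132, -0.0095911, 0)  len=0.0310
  (v10,v11,v2) [++-] → (0.0132, -0.0095911, 2.12796)–(0.0132, -0.0406291, 2.07612)  len=0.0604
  (v11,v0,v1) [+-+] → (0.0132, -0.0095911, 0)–(0.0132, 0, 0)  len=0.0096
  (v11,v1,v2) [++-] → (0.0132, 0, 2.13408)–(0.0132, -0.0095911, 2.12796)  len=0.0114

Chained into 1 loop(s):
  loop 1: 12 segments, perimeter = 6.8496
Total perimeter = 6.850


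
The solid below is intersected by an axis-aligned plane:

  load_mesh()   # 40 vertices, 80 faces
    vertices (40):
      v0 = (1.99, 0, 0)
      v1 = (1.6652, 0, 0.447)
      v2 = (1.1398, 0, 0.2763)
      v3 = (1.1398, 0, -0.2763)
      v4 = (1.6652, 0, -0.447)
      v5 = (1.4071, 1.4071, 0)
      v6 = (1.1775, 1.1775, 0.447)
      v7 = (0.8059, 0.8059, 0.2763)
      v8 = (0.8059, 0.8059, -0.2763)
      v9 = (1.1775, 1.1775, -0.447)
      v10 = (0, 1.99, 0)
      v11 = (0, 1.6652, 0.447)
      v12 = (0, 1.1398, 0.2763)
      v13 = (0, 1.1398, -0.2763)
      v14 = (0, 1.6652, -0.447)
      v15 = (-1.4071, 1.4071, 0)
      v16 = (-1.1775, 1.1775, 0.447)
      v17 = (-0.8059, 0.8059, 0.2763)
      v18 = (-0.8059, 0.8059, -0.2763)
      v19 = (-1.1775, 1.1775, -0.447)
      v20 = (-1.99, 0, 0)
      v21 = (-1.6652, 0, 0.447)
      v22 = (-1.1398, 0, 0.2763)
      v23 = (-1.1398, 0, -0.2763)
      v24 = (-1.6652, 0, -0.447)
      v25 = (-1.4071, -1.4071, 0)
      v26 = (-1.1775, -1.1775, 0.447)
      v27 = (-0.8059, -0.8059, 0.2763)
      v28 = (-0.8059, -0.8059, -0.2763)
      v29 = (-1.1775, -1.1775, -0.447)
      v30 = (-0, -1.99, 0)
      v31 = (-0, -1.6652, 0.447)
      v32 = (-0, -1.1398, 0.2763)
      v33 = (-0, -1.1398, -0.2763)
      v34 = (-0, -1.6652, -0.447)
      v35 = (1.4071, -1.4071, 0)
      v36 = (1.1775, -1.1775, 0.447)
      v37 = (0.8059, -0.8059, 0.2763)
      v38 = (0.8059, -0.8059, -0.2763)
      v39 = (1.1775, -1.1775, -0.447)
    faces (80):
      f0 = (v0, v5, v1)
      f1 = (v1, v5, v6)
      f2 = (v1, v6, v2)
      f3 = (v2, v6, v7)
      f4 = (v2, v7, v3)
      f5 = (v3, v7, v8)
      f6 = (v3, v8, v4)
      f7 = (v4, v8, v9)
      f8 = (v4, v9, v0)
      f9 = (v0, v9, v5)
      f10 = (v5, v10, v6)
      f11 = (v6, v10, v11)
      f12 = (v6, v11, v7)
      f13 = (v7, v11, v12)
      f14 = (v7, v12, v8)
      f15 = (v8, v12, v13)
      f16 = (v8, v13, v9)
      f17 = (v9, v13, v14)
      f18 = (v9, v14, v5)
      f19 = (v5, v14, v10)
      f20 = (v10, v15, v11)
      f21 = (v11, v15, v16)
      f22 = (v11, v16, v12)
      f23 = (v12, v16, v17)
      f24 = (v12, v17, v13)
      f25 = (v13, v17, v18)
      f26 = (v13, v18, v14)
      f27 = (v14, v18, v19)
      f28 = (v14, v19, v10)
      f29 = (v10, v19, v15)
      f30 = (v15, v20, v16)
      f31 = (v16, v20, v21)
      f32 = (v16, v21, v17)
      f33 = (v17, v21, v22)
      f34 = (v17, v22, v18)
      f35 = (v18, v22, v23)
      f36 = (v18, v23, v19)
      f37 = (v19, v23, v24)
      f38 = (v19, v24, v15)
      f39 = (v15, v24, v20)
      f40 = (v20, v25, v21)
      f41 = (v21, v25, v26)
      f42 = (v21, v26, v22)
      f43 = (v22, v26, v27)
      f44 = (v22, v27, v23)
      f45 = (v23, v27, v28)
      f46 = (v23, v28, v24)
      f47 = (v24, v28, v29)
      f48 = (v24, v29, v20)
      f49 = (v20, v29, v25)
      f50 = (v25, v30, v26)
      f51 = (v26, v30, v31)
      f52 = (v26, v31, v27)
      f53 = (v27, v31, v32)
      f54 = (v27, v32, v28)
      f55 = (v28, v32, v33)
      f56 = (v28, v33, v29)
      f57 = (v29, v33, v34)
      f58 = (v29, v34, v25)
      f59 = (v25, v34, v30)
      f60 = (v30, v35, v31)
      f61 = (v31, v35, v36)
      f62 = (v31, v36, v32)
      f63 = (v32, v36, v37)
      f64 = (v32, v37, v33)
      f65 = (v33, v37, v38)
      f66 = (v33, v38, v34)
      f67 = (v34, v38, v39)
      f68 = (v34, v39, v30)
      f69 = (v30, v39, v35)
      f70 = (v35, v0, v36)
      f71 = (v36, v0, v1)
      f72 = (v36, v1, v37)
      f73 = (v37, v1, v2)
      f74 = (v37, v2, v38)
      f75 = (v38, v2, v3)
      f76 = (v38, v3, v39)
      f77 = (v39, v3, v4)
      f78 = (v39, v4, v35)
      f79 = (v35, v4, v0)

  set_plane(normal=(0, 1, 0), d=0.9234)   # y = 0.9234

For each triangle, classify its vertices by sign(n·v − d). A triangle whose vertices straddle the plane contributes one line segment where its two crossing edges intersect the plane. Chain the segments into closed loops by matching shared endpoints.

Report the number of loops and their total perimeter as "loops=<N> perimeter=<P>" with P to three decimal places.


Straddling triangles (24 of 80):
  (v0,v5,v1) [-+-] → (1.60748, 0.9234, 0)–(1.49582, 0.9234, 0.153659)  len=0.1899
  (v1,v5,v6) [-++] → (1.49582, 0.9234, 0.153659)–(1.28274, 0.9234, 0.447)  len=0.3626
  (v1,v6,v2) [-+-] → (1.28274, 0.9234, 0.447)–(1.16936, 0.9234, 0.410164)  len=0.1192
  (v2,v6,v7) [-+-] → (1.16936, 0.9234, 0.410164)–(0.9234, 0.9234, 0.330275)  len=0.2586
  (v4,v8,v9) [--+] → (0.9234, 0.9234, -0.330275)–(1.28274, 0.9234, -0.447)  len=0.3778
  (v4,v9,v0) [-+-] → (1.28274, 0.9234, -0.447)–(1.35283, 0.9234, -0.350539)  len=0.1192
  (v0,v9,v5) [-++] → (1.35283, 0.9234, -0.350539)–(1.60748, 0.9234, 0)  len=0.4333
  (v6,v11,v7) [++-] → (0.695702, 0.9234, 0.299641)–(0.9234, 0.9234, 0.330275)  len=0.2297
  (v7,v11,v12) [-++] → (0.695702, 0.9234, 0.299641)–(0.522302, 0.9234, 0.2763)  len=0.1750
  (v7,v12,v8) [-+-] → (0.522302, 0.9234, 0.2763)–(0.522302, 0.9234, -0.0818391)  len=0.3581
  (v8,v12,v13) [-++] → (0.522302, 0.9234, -0.0818391)–(0.522302, 0.9234, -0.2763)  len=0.1945
  (v8,v13,v9) [-++] → (0.522302, 0.9234, -0.2763)–(0.9234, 0.9234, -0.330275)  len=0.4047
  (v12,v16,v17) [++-] → (-0.9234, 0.9234, 0.330275)–(-0.522302, 0.9234, 0.2763)  len=0.4047
  (v12,v17,v13) [+-+] → (-0.522302, 0.9234, 0.2763)–(-0.522302, 0.9234, 0.0818391)  len=0.1945
  (v13,v17,v18) [+--] → (-0.522302, 0.9234, 0.0818391)–(-0.522302, 0.9234, -0.2763)  len=0.3581
  (v13,v18,v14) [+-+] → (-0.522302, 0.9234, -0.2763)–(-0.695702, 0.9234, -0.299641)  len=0.1750
  (v14,v18,v19) [+-+] → (-0.695702, 0.9234, -0.299641)–(-0.9234, 0.9234, -0.330275)  len=0.2297
  (v15,v20,v16) [+-+] → (-1.60748, 0.9234, 0)–(-1.35283, 0.9234, 0.350539)  len=0.4333
  (v16,v20,v21) [+--] → (-1.35283, 0.9234, 0.350539)–(-1.28274, 0.9234, 0.447)  len=0.1192
  (v16,v21,v17) [+--] → (-1.28274, 0.9234, 0.447)–(-0.9234, 0.9234, 0.330275)  len=0.3778
  (v18,v23,v19) [--+] → (-1.16936, 0.9234, -0.410164)–(-0.9234, 0.9234, -0.330275)  len=0.2586
  (v19,v23,v24) [+--] → (-1.16936, 0.9234, -0.410164)–(-1.28274, 0.9234, -0.447)  len=0.1192
  (v19,v24,v15) [+-+] → (-1.28274, 0.9234, -0.447)–(-1.49582, 0.9234, -0.153659)  len=0.3626
  (v15,v24,v20) [+--] → (-1.49582, 0.9234, -0.153659)–(-1.60748, 0.9234, 0)  len=0.1899

Chained into 2 loop(s):
  loop 1: 12 segments, perimeter = 3.2227
  loop 2: 12 segments, perimeter = 3.2227
Total perimeter = 6.445

loops=2 perimeter=6.445


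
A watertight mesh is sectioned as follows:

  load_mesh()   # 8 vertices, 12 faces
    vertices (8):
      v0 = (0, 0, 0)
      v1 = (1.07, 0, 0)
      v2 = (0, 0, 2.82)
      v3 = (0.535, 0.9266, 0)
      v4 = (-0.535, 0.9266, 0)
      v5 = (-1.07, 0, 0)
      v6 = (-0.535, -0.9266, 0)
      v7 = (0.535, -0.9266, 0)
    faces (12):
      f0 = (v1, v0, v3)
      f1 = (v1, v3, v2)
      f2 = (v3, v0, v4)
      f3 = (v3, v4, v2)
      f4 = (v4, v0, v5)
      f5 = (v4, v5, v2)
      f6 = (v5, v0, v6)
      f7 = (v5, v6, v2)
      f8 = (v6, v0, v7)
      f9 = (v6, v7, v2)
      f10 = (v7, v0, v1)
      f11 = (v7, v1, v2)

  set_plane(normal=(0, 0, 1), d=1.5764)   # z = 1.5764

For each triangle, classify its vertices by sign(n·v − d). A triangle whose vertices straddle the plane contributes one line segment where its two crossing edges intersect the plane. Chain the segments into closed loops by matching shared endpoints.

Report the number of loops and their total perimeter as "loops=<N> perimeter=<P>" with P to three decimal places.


Straddling triangles (6 of 12):
  (v1,v3,v2) [--+] → (0.235931, 0.408624, 1.5764)–(0.471862, 0, 1.5764)  len=0.4718
  (v3,v4,v2) [--+] → (-0.235931, 0.408624, 1.5764)–(0.235931, 0.408624, 1.5764)  len=0.4719
  (v4,v5,v2) [--+] → (-0.471862, 0, 1.5764)–(-0.235931, 0.408624, 1.5764)  len=0.4718
  (v5,v6,v2) [--+] → (-0.235931, -0.408624, 1.5764)–(-0.471862, 0, 1.5764)  len=0.4718
  (v6,v7,v2) [--+] → (0.235931, -0.408624, 1.5764)–(-0.235931, -0.408624, 1.5764)  len=0.4719
  (v7,v1,v2) [--+] → (0.471862, 0, 1.5764)–(0.235931, -0.408624, 1.5764)  len=0.4718

Chained into 1 loop(s):
  loop 1: 6 segments, perimeter = 2.8311
Total perimeter = 2.831

loops=1 perimeter=2.831


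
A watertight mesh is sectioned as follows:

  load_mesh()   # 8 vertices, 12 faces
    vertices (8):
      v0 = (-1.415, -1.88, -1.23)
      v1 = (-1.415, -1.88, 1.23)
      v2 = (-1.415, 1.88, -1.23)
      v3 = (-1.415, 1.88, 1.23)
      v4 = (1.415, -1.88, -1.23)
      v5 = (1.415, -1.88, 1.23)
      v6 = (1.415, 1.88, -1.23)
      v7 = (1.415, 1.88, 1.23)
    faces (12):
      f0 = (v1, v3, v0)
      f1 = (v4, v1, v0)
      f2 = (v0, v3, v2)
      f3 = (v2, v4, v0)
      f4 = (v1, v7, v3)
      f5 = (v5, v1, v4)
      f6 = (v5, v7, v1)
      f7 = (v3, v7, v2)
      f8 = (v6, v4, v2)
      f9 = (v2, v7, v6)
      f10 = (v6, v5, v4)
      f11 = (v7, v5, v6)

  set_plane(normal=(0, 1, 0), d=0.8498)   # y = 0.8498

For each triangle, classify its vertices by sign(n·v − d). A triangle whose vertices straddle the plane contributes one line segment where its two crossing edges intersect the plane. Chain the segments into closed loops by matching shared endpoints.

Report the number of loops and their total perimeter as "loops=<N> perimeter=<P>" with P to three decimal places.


loops=1 perimeter=10.580

Straddling triangles (8 of 12):
  (v1,v3,v0) [-+-] → (-1.415, 0.8498, 1.23)–(-1.415, 0.8498, 0.555986)  len=0.6740
  (v0,v3,v2) [-++] → (-1.415, 0.8498, 0.555986)–(-1.415, 0.8498, -1.23)  len=1.7860
  (v2,v4,v0) [+--] → (-0.63961, 0.8498, -1.23)–(-1.415, 0.8498, -1.23)  len=0.7754
  (v1,v7,v3) [-++] → (0.63961, 0.8498, 1.23)–(-1.415, 0.8498, 1.23)  len=2.0546
  (v5,v7,v1) [-+-] → (1.415, 0.8498, 1.23)–(0.63961, 0.8498, 1.23)  len=0.7754
  (v6,v4,v2) [+-+] → (1.415, 0.8498, -1.23)–(-0.63961, 0.8498, -1.23)  len=2.0546
  (v6,v5,v4) [+--] → (1.415, 0.8498, -0.555986)–(1.415, 0.8498, -1.23)  len=0.6740
  (v7,v5,v6) [+-+] → (1.415, 0.8498, 1.23)–(1.415, 0.8498, -0.555986)  len=1.7860

Chained into 1 loop(s):
  loop 1: 8 segments, perimeter = 10.5800
Total perimeter = 10.580


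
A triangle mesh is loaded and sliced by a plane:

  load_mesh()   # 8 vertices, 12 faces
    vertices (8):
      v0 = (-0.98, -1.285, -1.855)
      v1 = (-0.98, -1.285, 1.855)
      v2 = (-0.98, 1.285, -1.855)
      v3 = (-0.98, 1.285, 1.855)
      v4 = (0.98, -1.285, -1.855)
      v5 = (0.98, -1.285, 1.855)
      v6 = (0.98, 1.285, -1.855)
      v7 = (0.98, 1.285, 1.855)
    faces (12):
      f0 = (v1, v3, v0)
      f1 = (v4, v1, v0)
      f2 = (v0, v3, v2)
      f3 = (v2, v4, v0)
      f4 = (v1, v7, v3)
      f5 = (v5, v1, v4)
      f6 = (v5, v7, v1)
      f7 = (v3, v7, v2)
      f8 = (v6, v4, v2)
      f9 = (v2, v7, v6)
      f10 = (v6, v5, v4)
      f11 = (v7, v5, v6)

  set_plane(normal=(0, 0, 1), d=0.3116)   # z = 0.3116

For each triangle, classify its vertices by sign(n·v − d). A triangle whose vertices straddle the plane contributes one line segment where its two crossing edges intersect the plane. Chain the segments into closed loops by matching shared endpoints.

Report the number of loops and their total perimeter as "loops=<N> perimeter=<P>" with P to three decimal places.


Straddling triangles (8 of 12):
  (v1,v3,v0) [++-] → (-0.98, 0.215852, 0.3116)–(-0.98, -1.285, 0.3116)  len=1.5009
  (v4,v1,v0) [-+-] → (-0.164619, -1.285, 0.3116)–(-0.98, -1.285, 0.3116)  len=0.8154
  (v0,v3,v2) [-+-] → (-0.98, 0.215852, 0.3116)–(-0.98, 1.285, 0.3116)  len=1.0691
  (v5,v1,v4) [++-] → (-0.164619, -1.285, 0.3116)–(0.98, -1.285, 0.3116)  len=1.1446
  (v3,v7,v2) [++-] → (0.164619, 1.285, 0.3116)–(-0.98, 1.285, 0.3116)  len=1.1446
  (v2,v7,v6) [-+-] → (0.164619, 1.285, 0.3116)–(0.98, 1.285, 0.3116)  len=0.8154
  (v6,v5,v4) [-+-] → (0.98, -0.215852, 0.3116)–(0.98, -1.285, 0.3116)  len=1.0691
  (v7,v5,v6) [++-] → (0.98, -0.215852, 0.3116)–(0.98, 1.285, 0.3116)  len=1.5009

Chained into 1 loop(s):
  loop 1: 8 segments, perimeter = 9.0600
Total perimeter = 9.060

loops=1 perimeter=9.060


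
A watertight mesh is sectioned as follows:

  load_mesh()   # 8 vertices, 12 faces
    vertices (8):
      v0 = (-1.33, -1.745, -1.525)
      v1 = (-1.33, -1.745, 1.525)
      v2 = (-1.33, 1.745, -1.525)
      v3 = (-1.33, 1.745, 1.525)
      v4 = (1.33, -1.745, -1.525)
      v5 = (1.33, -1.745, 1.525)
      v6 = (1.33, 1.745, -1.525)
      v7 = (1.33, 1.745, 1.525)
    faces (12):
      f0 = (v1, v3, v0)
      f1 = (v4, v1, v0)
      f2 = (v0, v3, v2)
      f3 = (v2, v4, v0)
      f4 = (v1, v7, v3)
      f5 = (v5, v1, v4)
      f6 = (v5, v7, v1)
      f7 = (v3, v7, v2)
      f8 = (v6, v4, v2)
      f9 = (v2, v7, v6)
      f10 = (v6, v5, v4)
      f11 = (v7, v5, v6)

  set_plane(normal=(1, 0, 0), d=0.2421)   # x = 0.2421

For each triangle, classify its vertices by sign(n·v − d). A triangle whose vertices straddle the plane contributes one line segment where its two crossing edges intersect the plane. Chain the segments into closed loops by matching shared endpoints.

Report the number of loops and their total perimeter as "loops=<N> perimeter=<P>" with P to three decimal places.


Straddling triangles (8 of 12):
  (v4,v1,v0) [+--] → (0.2421, -1.745, -0.277596)–(0.2421, -1.745, -1.525)  len=1.2474
  (v2,v4,v0) [-+-] → (0.2421, -0.317642, -1.525)–(0.2421, -1.745, -1.525)  len=1.4274
  (v1,v7,v3) [-+-] → (0.2421, 0.317642, 1.525)–(0.2421, 1.745, 1.525)  len=1.4274
  (v5,v1,v4) [+-+] → (0.2421, -1.745, 1.525)–(0.2421, -1.745, -0.277596)  len=1.8026
  (v5,v7,v1) [++-] → (0.2421, 0.317642, 1.525)–(0.2421, -1.745, 1.525)  len=2.0626
  (v3,v7,v2) [-+-] → (0.2421, 1.745, 1.525)–(0.2421, 1.745, 0.277596)  len=1.2474
  (v6,v4,v2) [++-] → (0.2421, -0.317642, -1.525)–(0.2421, 1.745, -1.525)  len=2.0626
  (v2,v7,v6) [-++] → (0.2421, 1.745, 0.277596)–(0.2421, 1.745, -1.525)  len=1.8026

Chained into 1 loop(s):
  loop 1: 8 segments, perimeter = 13.0800
Total perimeter = 13.080

loops=1 perimeter=13.080


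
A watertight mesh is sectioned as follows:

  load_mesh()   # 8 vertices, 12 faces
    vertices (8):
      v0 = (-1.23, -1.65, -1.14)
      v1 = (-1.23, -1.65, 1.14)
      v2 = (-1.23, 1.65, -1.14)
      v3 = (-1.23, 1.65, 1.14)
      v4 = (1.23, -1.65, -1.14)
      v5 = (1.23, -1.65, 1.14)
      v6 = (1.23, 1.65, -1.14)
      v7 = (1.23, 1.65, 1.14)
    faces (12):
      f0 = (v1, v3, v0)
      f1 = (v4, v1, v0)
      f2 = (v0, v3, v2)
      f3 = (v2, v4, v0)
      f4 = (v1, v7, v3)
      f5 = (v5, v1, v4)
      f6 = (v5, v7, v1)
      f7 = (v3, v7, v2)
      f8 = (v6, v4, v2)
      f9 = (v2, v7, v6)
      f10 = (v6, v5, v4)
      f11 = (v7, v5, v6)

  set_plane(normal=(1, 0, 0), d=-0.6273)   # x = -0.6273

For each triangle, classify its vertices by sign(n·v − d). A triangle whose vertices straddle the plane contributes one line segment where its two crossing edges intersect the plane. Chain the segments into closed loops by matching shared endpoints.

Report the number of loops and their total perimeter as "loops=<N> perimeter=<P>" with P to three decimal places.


loops=1 perimeter=11.160

Straddling triangles (8 of 12):
  (v4,v1,v0) [+--] → (-0.6273, -1.65, 0.5814)–(-0.6273, -1.65, -1.14)  len=1.7214
  (v2,v4,v0) [-+-] → (-0.6273, 0.8415, -1.14)–(-0.6273, -1.65, -1.14)  len=2.4915
  (v1,v7,v3) [-+-] → (-0.6273, -0.8415, 1.14)–(-0.6273, 1.65, 1.14)  len=2.4915
  (v5,v1,v4) [+-+] → (-0.6273, -1.65, 1.14)–(-0.6273, -1.65, 0.5814)  len=0.5586
  (v5,v7,v1) [++-] → (-0.6273, -0.8415, 1.14)–(-0.6273, -1.65, 1.14)  len=0.8085
  (v3,v7,v2) [-+-] → (-0.6273, 1.65, 1.14)–(-0.6273, 1.65, -0.5814)  len=1.7214
  (v6,v4,v2) [++-] → (-0.6273, 0.8415, -1.14)–(-0.6273, 1.65, -1.14)  len=0.8085
  (v2,v7,v6) [-++] → (-0.6273, 1.65, -0.5814)–(-0.6273, 1.65, -1.14)  len=0.5586

Chained into 1 loop(s):
  loop 1: 8 segments, perimeter = 11.1600
Total perimeter = 11.160


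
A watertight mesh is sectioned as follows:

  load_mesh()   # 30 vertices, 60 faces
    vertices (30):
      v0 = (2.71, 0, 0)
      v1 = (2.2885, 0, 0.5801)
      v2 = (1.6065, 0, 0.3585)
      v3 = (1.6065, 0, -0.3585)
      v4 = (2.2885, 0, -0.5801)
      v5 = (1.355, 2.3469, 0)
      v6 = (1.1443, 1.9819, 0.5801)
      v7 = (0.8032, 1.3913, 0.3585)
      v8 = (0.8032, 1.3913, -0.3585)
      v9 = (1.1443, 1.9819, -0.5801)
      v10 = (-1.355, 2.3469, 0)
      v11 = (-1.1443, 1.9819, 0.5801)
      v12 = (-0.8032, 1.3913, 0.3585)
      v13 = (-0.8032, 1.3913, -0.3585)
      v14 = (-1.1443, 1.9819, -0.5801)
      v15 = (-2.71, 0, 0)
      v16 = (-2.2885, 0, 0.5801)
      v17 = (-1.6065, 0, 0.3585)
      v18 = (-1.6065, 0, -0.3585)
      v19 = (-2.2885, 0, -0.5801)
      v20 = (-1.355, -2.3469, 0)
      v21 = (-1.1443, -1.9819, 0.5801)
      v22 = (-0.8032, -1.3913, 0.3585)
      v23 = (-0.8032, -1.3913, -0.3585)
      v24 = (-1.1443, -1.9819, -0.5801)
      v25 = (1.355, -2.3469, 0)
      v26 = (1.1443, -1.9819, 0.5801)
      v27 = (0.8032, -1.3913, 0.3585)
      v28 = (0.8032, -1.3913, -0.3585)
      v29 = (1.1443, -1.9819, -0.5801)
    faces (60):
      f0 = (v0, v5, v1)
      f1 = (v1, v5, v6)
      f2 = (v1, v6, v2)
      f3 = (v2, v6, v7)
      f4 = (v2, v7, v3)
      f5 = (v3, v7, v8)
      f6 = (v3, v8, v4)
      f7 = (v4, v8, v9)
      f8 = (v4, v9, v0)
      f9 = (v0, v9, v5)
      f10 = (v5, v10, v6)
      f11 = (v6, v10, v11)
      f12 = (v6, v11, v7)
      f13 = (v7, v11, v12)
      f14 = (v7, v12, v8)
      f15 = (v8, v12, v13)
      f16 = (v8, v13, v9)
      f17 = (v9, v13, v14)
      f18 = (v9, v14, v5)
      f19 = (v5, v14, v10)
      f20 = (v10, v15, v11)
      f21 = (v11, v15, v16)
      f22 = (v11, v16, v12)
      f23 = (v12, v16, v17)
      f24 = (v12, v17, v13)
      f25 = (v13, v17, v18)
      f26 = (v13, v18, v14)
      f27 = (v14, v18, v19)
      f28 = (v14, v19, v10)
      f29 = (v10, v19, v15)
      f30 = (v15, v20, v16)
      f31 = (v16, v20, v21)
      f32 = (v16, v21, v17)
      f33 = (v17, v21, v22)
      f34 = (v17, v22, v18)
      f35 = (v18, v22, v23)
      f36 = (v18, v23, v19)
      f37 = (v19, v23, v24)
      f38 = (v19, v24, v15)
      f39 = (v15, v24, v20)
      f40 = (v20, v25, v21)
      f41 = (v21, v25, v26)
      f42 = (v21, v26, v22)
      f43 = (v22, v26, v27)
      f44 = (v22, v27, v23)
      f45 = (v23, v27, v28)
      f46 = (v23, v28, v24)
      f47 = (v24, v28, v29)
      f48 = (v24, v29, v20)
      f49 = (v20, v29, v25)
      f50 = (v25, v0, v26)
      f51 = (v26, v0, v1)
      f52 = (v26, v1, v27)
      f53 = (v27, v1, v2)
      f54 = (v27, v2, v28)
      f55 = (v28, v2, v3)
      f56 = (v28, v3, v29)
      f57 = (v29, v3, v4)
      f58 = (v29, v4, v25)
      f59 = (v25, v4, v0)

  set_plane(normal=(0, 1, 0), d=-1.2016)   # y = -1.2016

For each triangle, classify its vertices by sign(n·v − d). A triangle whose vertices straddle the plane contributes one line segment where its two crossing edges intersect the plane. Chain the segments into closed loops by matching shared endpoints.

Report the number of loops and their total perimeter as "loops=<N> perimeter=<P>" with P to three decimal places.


loops=2 perimeter=7.171

Straddling triangles (20 of 60):
  (v15,v20,v16) [+-+] → (-2.01625, -1.2016, 0)–(-1.81055, -1.2016, 0.283092)  len=0.3499
  (v16,v20,v21) [+--] → (-1.81055, -1.2016, 0.283092)–(-1.59479, -1.2016, 0.5801)  len=0.3671
  (v16,v21,v17) [+-+] → (-1.59479, -1.2016, 0.5801)–(-1.32627, -1.2016, 0.492853)  len=0.2823
  (v17,v21,v22) [+--] → (-1.32627, -1.2016, 0.492853)–(-0.912728, -1.2016, 0.3585)  len=0.4348
  (v17,v22,v18) [+-+] → (-0.912728, -1.2016, 0.3585)–(-0.912728, -1.2016, 0.260739)  len=0.0978
  (v18,v22,v23) [+--] → (-0.912728, -1.2016, 0.260739)–(-0.912728, -1.2016, -0.3585)  len=0.6192
  (v18,v23,v19) [+-+] → (-0.912728, -1.2016, -0.3585)–(-1.00572, -1.2016, -0.388715)  len=0.0978
  (v19,v23,v24) [+--] → (-1.00572, -1.2016, -0.388715)–(-1.59479, -1.2016, -0.5801)  len=0.6194
  (v19,v24,v15) [+-+] → (-1.59479, -1.2016, -0.5801)–(-1.76074, -1.2016, -0.351707)  len=0.2823
  (v15,v24,v20) [+--] → (-1.76074, -1.2016, -0.351707)–(-2.01625, -1.2016, 0)  len=0.4347
  (v25,v0,v26) [-+-] → (2.01625, -1.2016, 0)–(1.76074, -1.2016, 0.351707)  len=0.4347
  (v26,v0,v1) [-++] → (1.76074, -1.2016, 0.351707)–(1.59479, -1.2016, 0.5801)  len=0.2823
  (v26,v1,v27) [-+-] → (1.59479, -1.2016, 0.5801)–(1.00572, -1.2016, 0.388715)  len=0.6194
  (v27,v1,v2) [-++] → (1.00572, -1.2016, 0.388715)–(0.912728, -1.2016, 0.3585)  len=0.0978
  (v27,v2,v28) [-+-] → (0.912728, -1.2016, 0.3585)–(0.912728, -1.2016, -0.260739)  len=0.6192
  (v28,v2,v3) [-++] → (0.912728, -1.2016, -0.260739)–(0.912728, -1.2016, -0.3585)  len=0.0978
  (v28,v3,v29) [-+-] → (0.912728, -1.2016, -0.3585)–(1.32627, -1.2016, -0.492853)  len=0.4348
  (v29,v3,v4) [-++] → (1.32627, -1.2016, -0.492853)–(1.59479, -1.2016, -0.5801)  len=0.2823
  (v29,v4,v25) [-+-] → (1.59479, -1.2016, -0.5801)–(1.81055, -1.2016, -0.283092)  len=0.3671
  (v25,v4,v0) [-++] → (1.81055, -1.2016, -0.283092)–(2.01625, -1.2016, 0)  len=0.3499

Chained into 2 loop(s):
  loop 1: 10 segments, perimeter = 3.5854
  loop 2: 10 segments, perimeter = 3.5854
Total perimeter = 7.171


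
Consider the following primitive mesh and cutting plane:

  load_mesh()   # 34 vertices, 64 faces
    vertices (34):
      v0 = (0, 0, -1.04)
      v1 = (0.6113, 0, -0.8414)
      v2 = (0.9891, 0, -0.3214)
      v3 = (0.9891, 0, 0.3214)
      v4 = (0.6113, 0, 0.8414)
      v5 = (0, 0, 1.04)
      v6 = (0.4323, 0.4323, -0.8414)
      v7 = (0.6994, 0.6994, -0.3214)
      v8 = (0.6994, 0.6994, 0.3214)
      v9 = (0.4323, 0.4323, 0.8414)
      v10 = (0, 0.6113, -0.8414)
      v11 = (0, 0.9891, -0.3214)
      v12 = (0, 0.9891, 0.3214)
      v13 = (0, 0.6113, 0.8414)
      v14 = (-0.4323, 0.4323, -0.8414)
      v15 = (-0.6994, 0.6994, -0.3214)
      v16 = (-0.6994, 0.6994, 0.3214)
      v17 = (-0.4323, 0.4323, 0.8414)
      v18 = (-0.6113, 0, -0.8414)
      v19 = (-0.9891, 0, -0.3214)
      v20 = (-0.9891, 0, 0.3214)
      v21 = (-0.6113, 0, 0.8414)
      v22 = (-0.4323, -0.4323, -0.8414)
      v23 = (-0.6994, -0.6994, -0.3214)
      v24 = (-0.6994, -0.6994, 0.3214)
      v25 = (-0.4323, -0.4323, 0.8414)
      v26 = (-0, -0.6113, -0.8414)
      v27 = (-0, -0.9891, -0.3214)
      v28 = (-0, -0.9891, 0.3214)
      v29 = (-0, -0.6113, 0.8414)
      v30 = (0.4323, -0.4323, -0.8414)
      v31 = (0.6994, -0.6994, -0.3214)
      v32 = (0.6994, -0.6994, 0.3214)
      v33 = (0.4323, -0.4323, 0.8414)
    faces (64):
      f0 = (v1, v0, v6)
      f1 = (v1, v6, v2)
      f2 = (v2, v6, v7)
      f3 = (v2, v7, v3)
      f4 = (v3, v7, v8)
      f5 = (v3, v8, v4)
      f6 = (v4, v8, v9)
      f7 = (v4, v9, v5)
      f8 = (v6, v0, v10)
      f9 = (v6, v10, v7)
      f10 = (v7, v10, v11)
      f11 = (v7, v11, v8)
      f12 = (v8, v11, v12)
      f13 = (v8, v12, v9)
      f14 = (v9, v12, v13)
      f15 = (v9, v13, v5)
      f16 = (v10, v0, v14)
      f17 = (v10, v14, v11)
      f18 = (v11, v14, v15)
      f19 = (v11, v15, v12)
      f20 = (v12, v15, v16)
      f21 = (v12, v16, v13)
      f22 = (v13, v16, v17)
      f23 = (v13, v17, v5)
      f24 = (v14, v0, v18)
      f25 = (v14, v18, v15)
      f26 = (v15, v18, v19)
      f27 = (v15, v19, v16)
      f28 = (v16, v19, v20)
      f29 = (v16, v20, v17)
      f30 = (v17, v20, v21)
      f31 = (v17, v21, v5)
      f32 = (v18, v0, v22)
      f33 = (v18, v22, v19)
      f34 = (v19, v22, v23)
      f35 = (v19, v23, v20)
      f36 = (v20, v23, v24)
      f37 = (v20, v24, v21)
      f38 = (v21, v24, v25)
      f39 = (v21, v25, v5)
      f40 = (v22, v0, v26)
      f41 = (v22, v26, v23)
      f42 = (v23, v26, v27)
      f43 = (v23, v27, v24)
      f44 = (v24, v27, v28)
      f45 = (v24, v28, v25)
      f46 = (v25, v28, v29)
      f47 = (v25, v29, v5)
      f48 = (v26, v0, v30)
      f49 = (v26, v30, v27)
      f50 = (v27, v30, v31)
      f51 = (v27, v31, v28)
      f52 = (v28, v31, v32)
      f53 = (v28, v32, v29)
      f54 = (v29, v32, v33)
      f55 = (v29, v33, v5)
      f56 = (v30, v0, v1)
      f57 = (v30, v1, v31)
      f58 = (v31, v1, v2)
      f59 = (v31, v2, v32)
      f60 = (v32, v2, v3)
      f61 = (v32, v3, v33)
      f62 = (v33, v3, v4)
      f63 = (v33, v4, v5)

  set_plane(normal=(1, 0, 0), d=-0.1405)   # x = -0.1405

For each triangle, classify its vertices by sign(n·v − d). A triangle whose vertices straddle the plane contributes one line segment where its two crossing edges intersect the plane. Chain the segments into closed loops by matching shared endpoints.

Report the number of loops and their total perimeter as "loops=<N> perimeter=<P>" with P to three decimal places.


Straddling triangles (20 of 64):
  (v10,v0,v14) [++-] → (-0.1405, 0.1405, -0.975454)–(-0.1405, 0.553124, -0.8414)  len=0.4339
  (v10,v14,v11) [+-+] → (-0.1405, 0.553124, -0.8414)–(-0.1405, 0.808137, -0.490403)  len=0.4339
  (v11,v14,v15) [+--] → (-0.1405, 0.808137, -0.490403)–(-0.1405, 0.930903, -0.3214)  len=0.2089
  (v11,v15,v12) [+-+] → (-0.1405, 0.930903, -0.3214)–(-0.1405, 0.930903, 0.19227)  len=0.5137
  (v12,v15,v16) [+--] → (-0.1405, 0.930903, 0.19227)–(-0.1405, 0.930903, 0.3214)  len=0.1291
  (v12,v16,v13) [+-+] → (-0.1405, 0.930903, 0.3214)–(-0.1405, 0.628998, 0.736939)  len=0.5136
  (v13,v16,v17) [+--] → (-0.1405, 0.628998, 0.736939)–(-0.1405, 0.553124, 0.8414)  len=0.1291
  (v13,v17,v5) [+-+] → (-0.1405, 0.553124, 0.8414)–(-0.1405, 0.1405, 0.975454)  len=0.4339
  (v14,v0,v18) [-+-] → (-0.1405, 0.1405, -0.975454)–(-0.1405, 0, -0.994354)  len=0.1418
  (v17,v21,v5) [--+] → (-0.1405, 0, 0.994354)–(-0.1405, 0.1405, 0.975454)  len=0.1418
  (v18,v0,v22) [-+-] → (-0.1405, 0, -0.994354)–(-0.1405, -0.1405, -0.975454)  len=0.1418
  (v21,v25,v5) [--+] → (-0.1405, -0.1405, 0.975454)–(-0.1405, 0, 0.994354)  len=0.1418
  (v22,v0,v26) [-++] → (-0.1405, -0.1405, -0.975454)–(-0.1405, -0.553124, -0.8414)  len=0.4339
  (v22,v26,v23) [-+-] → (-0.1405, -0.553124, -0.8414)–(-0.1405, -0.628998, -0.736939)  len=0.1291
  (v23,v26,v27) [-++] → (-0.1405, -0.628998, -0.736939)–(-0.1405, -0.930903, -0.3214)  len=0.5136
  (v23,v27,v24) [-+-] → (-0.1405, -0.930903, -0.3214)–(-0.1405, -0.930903, -0.19227)  len=0.1291
  (v24,v27,v28) [-++] → (-0.1405, -0.930903, -0.19227)–(-0.1405, -0.930903, 0.3214)  len=0.5137
  (v24,v28,v25) [-+-] → (-0.1405, -0.930903, 0.3214)–(-0.1405, -0.808137, 0.490403)  len=0.2089
  (v25,v28,v29) [-++] → (-0.1405, -0.808137, 0.490403)–(-0.1405, -0.553124, 0.8414)  len=0.4339
  (v25,v29,v5) [-++] → (-0.1405, -0.553124, 0.8414)–(-0.1405, -0.1405, 0.975454)  len=0.4339

Chained into 1 loop(s):
  loop 1: 20 segments, perimeter = 6.1590
Total perimeter = 6.159

loops=1 perimeter=6.159


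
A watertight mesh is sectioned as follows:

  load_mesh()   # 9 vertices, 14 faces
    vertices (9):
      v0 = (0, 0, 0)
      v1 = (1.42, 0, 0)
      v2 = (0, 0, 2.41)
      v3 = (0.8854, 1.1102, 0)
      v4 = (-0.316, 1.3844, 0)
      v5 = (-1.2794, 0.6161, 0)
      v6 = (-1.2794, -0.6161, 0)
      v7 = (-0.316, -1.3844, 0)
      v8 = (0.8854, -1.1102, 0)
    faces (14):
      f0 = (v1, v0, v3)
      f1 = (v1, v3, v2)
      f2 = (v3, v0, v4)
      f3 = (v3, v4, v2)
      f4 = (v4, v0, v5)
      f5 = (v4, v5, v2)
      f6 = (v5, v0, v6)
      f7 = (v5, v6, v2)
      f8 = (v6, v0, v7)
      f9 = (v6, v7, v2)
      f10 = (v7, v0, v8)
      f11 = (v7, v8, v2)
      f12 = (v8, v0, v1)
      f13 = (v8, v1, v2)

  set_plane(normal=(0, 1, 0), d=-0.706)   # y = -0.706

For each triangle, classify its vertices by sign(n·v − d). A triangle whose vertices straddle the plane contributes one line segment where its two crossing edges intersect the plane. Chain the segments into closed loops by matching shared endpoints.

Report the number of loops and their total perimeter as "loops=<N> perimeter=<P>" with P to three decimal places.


Straddling triangles (6 of 14):
  (v6,v0,v7) [++-] → (-0.16115, -0.706, 0)–(-1.16667, -0.706, 0)  len=1.0055
  (v6,v7,v2) [+-+] → (-1.16667, -0.706, 0)–(-0.16115, -0.706, 1.18098)  len=1.5511
  (v7,v0,v8) [-+-] → (-0.16115, -0.706, 0)–(0.563045, -0.706, 0)  len=0.7242
  (v7,v8,v2) [--+] → (0.563045, -0.706, 0.877429)–(-0.16115, -0.706, 1.18098)  len=0.7852
  (v8,v0,v1) [-++] → (0.563045, -0.706, 0)–(1.08004, -0.706, 0)  len=0.5170
  (v8,v1,v2) [-++] → (1.08004, -0.706, 0)–(0.563045, -0.706, 0.877429)  len=1.0184

Chained into 1 loop(s):
  loop 1: 6 segments, perimeter = 5.6014
Total perimeter = 5.601

loops=1 perimeter=5.601


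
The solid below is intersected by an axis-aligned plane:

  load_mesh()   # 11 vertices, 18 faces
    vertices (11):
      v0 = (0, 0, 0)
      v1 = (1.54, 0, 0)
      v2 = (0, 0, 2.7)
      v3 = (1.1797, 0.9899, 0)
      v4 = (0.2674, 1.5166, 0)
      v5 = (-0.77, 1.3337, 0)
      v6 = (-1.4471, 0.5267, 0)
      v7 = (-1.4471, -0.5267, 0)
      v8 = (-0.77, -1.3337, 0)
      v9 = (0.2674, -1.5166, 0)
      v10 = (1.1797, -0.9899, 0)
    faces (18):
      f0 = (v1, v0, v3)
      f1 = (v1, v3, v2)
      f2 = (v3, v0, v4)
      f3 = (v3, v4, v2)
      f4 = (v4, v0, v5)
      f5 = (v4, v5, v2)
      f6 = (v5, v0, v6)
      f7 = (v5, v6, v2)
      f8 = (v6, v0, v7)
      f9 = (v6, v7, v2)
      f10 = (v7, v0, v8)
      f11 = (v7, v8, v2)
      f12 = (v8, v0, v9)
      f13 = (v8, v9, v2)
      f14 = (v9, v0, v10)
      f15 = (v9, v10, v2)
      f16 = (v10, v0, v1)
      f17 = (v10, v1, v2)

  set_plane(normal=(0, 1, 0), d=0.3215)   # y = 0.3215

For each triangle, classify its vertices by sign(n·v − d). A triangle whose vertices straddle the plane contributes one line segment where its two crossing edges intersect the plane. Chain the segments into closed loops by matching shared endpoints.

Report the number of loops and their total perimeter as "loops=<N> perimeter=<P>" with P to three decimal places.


Straddling triangles (10 of 18):
  (v1,v0,v3) [--+] → (0.383143, 0.3215, 0)–(1.42298, 0.3215, 0)  len=1.0398
  (v1,v3,v2) [-+-] → (1.42298, 0.3215, 0)–(0.383143, 0.3215, 1.82309)  len=2.0988
  (v3,v0,v4) [+-+] → (0.383143, 0.3215, 0)–(0.0566854, 0.3215, 0)  len=0.3265
  (v3,v4,v2) [++-] → (0.0566854, 0.3215, 2.12763)–(0.383143, 0.3215, 1.82309)  len=0.4465
  (v4,v0,v5) [+-+] → (0.0566854, 0.3215, 0)–(-0.185615, 0.3215, 0)  len=0.2423
  (v4,v5,v2) [++-] → (-0.185615, 0.3215, 2.04914)–(0.0566854, 0.3215, 2.12763)  len=0.2547
  (v5,v0,v6) [+-+] → (-0.185615, 0.3215, 0)–(-0.883316, 0.3215, 0)  len=0.6977
  (v5,v6,v2) [++-] → (-0.883316, 0.3215, 1.05191)–(-0.185615, 0.3215, 2.04914)  len=1.2171
  (v6,v0,v7) [+--] → (-0.883316, 0.3215, 0)–(-1.4471, 0.3215, 0)  len=0.5638
  (v6,v7,v2) [+--] → (-1.4471, 0.3215, 0)–(-0.883316, 0.3215, 1.05191)  len=1.1935

Chained into 1 loop(s):
  loop 1: 10 segments, perimeter = 8.0806
Total perimeter = 8.081

loops=1 perimeter=8.081


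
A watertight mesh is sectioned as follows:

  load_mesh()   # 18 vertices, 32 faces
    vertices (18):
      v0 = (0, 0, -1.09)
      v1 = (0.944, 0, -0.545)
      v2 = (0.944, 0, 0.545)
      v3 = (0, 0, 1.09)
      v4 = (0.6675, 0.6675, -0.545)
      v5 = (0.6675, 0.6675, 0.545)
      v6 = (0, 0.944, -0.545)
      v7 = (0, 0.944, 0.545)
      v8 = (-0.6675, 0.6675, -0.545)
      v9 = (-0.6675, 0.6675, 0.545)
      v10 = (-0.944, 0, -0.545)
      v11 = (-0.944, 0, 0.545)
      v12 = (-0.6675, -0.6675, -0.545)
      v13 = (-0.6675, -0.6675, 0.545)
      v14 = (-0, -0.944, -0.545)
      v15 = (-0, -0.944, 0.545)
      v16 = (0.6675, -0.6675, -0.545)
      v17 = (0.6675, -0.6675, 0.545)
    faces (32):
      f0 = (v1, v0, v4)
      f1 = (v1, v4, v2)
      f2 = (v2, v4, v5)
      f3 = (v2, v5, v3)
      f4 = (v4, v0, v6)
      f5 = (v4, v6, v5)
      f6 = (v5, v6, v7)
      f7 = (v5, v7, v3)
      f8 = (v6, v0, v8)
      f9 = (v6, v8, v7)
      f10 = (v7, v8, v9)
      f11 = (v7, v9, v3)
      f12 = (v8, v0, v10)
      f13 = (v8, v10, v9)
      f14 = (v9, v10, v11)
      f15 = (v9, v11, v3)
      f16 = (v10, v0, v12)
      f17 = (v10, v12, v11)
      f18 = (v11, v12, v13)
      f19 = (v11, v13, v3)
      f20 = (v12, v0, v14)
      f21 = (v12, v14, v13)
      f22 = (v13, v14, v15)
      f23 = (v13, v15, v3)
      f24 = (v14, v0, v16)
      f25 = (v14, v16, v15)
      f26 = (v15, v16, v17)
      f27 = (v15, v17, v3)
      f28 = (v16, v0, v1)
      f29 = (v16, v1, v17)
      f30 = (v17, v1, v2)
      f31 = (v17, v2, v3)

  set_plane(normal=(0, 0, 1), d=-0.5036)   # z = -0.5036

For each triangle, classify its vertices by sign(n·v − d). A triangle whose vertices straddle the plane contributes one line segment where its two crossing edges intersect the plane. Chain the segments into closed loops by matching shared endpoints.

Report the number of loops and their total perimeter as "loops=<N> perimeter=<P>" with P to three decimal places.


loops=1 perimeter=5.780

Straddling triangles (16 of 32):
  (v1,v4,v2) [--+] → (0.678002, 0.642147, -0.5036)–(0.944, 0, -0.5036)  len=0.6951
  (v2,v4,v5) [+-+] → (0.678002, 0.642147, -0.5036)–(0.6675, 0.6675, -0.5036)  len=0.0274
  (v4,v6,v5) [--+] → (0.0253528, 0.933498, -0.5036)–(0.6675, 0.6675, -0.5036)  len=0.6951
  (v5,v6,v7) [+-+] → (0.0253528, 0.933498, -0.5036)–(0, 0.944, -0.5036)  len=0.0274
  (v6,v8,v7) [--+] → (-0.642147, 0.678002, -0.5036)–(0, 0.944, -0.5036)  len=0.6951
  (v7,v8,v9) [+-+] → (-0.642147, 0.678002, -0.5036)–(-0.6675, 0.6675, -0.5036)  len=0.0274
  (v8,v10,v9) [--+] → (-0.933498, 0.0253528, -0.5036)–(-0.6675, 0.6675, -0.5036)  len=0.6951
  (v9,v10,v11) [+-+] → (-0.933498, 0.0253528, -0.5036)–(-0.944, 0, -0.5036)  len=0.0274
  (v10,v12,v11) [--+] → (-0.678002, -0.642147, -0.5036)–(-0.944, 0, -0.5036)  len=0.6951
  (v11,v12,v13) [+-+] → (-0.678002, -0.642147, -0.5036)–(-0.6675, -0.6675, -0.5036)  len=0.0274
  (v12,v14,v13) [--+] → (-0.0253528, -0.933498, -0.5036)–(-0.6675, -0.6675, -0.5036)  len=0.6951
  (v13,v14,v15) [+-+] → (-0.0253528, -0.933498, -0.5036)–(0, -0.944, -0.5036)  len=0.0274
  (v14,v16,v15) [--+] → (0.642147, -0.678002, -0.5036)–(0, -0.944, -0.5036)  len=0.6951
  (v15,v16,v17) [+-+] → (0.642147, -0.678002, -0.5036)–(0.6675, -0.6675, -0.5036)  len=0.0274
  (v16,v1,v17) [--+] → (0.933498, -0.0253528, -0.5036)–(0.6675, -0.6675, -0.5036)  len=0.6951
  (v17,v1,v2) [+-+] → (0.933498, -0.0253528, -0.5036)–(0.944, 0, -0.5036)  len=0.0274

Chained into 1 loop(s):
  loop 1: 16 segments, perimeter = 5.7800
Total perimeter = 5.780
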